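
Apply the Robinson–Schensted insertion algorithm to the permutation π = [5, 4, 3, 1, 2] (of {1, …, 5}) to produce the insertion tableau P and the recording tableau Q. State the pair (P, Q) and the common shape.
P = [1, 2] / [3] / [4] / [5];  Q = [1, 5] / [2] / [3] / [4];  common shape = (2, 1, 1, 1)

Row-insert the values π_1, π_2, … into P one at a time, bumping the leftmost entry strictly greater than the inserted value down to the next row. The recording tableau Q records, in position (i, j), the step at which that cell was added to P.
  Insert 5 (step 1): P = [5];  Q = [1]
  Insert 4 (step 2): P = [4] / [5];  Q = [1] / [2]
  Insert 3 (step 3): P = [3] / [4] / [5];  Q = [1] / [2] / [3]
  Insert 1 (step 4): P = [1] / [3] / [4] / [5];  Q = [1] / [2] / [3] / [4]
  Insert 2 (step 5): P = [1, 2] / [3] / [4] / [5];  Q = [1, 5] / [2] / [3] / [4]
Final shape: (2, 1, 1, 1).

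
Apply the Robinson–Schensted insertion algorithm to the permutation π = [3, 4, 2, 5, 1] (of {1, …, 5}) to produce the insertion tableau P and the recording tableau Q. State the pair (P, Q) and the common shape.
P = [1, 4, 5] / [2] / [3];  Q = [1, 2, 4] / [3] / [5];  common shape = (3, 1, 1)

Row-insert the values π_1, π_2, … into P one at a time, bumping the leftmost entry strictly greater than the inserted value down to the next row. The recording tableau Q records, in position (i, j), the step at which that cell was added to P.
  Insert 3 (step 1): P = [3];  Q = [1]
  Insert 4 (step 2): P = [3, 4];  Q = [1, 2]
  Insert 2 (step 3): P = [2, 4] / [3];  Q = [1, 2] / [3]
  Insert 5 (step 4): P = [2, 4, 5] / [3];  Q = [1, 2, 4] / [3]
  Insert 1 (step 5): P = [1, 4, 5] / [2] / [3];  Q = [1, 2, 4] / [3] / [5]
Final shape: (3, 1, 1).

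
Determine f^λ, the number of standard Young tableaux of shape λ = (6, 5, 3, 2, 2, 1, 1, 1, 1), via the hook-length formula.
# SYT of shape (6, 5, 3, 2, 2, 1, 1, 1, 1) = 2540395000

Hook-length formula: f^λ = n! / Π hook(c), product over all cells c of the Young diagram. For λ = (6, 5, 3, 2, 2, 1, 1, 1, 1), n = 22 boxes. Hook lengths by row (left-to-right, top-to-bottom): [14, 9, 6, 4, 3, 1]; [12, 7, 4, 2, 1]; [9, 4, 1]; [7, 2]; [6, 1]; [4]; [3]; [2]; [1]. Product of hooks = 442451165184. So f^λ = 22! / 442451165184 = 1124000727777607680000 / 442451165184 = 2540395000.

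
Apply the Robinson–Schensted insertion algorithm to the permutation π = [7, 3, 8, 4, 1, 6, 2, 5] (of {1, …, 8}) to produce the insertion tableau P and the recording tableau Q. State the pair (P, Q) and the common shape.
P = [1, 2, 5] / [3, 4, 6] / [7, 8];  Q = [1, 3, 6] / [2, 4, 8] / [5, 7];  common shape = (3, 3, 2)

Row-insert the values π_1, π_2, … into P one at a time, bumping the leftmost entry strictly greater than the inserted value down to the next row. The recording tableau Q records, in position (i, j), the step at which that cell was added to P.
  Insert 7 (step 1): P = [7];  Q = [1]
  Insert 3 (step 2): P = [3] / [7];  Q = [1] / [2]
  Insert 8 (step 3): P = [3, 8] / [7];  Q = [1, 3] / [2]
  Insert 4 (step 4): P = [3, 4] / [7, 8];  Q = [1, 3] / [2, 4]
  Insert 1 (step 5): P = [1, 4] / [3, 8] / [7];  Q = [1, 3] / [2, 4] / [5]
  Insert 6 (step 6): P = [1, 4, 6] / [3, 8] / [7];  Q = [1, 3, 6] / [2, 4] / [5]
  Insert 2 (step 7): P = [1, 2, 6] / [3, 4] / [7, 8];  Q = [1, 3, 6] / [2, 4] / [5, 7]
  Insert 5 (step 8): P = [1, 2, 5] / [3, 4, 6] / [7, 8];  Q = [1, 3, 6] / [2, 4, 8] / [5, 7]
Final shape: (3, 3, 2).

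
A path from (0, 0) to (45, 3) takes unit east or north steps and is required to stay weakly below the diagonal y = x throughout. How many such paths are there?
Number of paths = 16168

By the reflection principle (André's argument), the number of monotone paths to (45, 3) with n ≤ m that never go above y = x is C(48, 45) − C(48, 46) = 17296 − 1128 = 16168.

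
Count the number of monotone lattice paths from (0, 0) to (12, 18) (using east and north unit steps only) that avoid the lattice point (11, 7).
Number of paths = 86111337

Total paths from (0, 0) to (12, 18): C(30, 12) = 86493225. Paths through (11, 7): (paths (0, 0) → (11, 7)) × (paths (11, 7) → (12, 18)) = C(18, 11) · C(12, 1) = 31824 · 12 = 381888. Avoidance count = 86493225 − 381888 = 86111337.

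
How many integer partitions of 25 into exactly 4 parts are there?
p(25, 4 parts) = 120

Partitions of n into exactly k parts are in bijection with partitions of n − k into at most k parts (subtract 1 from each part). So p(25, exactly 4) = p(21, parts ≤ 4). Computing via the recurrence p(m, j) = p(m, j−1) + p(m−j, j) gives 120.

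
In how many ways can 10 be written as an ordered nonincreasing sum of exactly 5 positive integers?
p(10, 5 parts) = 7

Partitions of n into exactly k parts ↔ partitions of n − k into at most k parts (subtract 1 from each part). For n = 10, k = 5, the partitions are: 6+1+1+1+1, 5+2+1+1+1, 4+3+1+1+1, 4+2+2+1+1, 3+3+2+1+1, 3+2+2+2+1, 2+2+2+2+2. Count = 7.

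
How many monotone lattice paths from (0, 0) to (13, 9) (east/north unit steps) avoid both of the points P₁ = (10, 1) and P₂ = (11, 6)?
Number of paths = 372505

Inclusion–exclusion. Total paths: C(22, 13) = 497420. Through P₁: C(11, 10)·C(11, 3) = 1815. Through P₂: C(17, 11)·C(5, 2) = 123760. Since P₁ is strictly southwest of P₂, a monotone path through both must visit P₁ then P₂; paths through both = C(11, 10)·C(6, 1)·C(5, 2) = 660. Avoid both = 497420 − 1815 − 123760 + 660 = 372505.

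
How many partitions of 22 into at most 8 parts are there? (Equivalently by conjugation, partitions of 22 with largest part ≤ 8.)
p(22, parts ≤ 8) = 638

Use the recurrence p(n, m) = p(n, m−1) + p(n−m, m): either the largest part is < m (count p(n, m−1)) or the largest part is exactly m (remove one copy of m, count p(n−m, m)). With p(0, ·) = 1 this gives p(22, parts ≤ 8) = 638. (By conjugating Young diagrams, this also counts partitions of 22 into at most 8 parts.)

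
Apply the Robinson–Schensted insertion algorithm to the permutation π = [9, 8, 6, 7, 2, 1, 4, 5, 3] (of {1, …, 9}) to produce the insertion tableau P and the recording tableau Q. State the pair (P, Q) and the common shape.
P = [1, 3, 5] / [2, 4] / [6, 7] / [8] / [9];  Q = [1, 4, 8] / [2, 7] / [3, 9] / [5] / [6];  common shape = (3, 2, 2, 1, 1)

Row-insert the values π_1, π_2, … into P one at a time, bumping the leftmost entry strictly greater than the inserted value down to the next row. The recording tableau Q records, in position (i, j), the step at which that cell was added to P.
  Insert 9 (step 1): P = [9];  Q = [1]
  Insert 8 (step 2): P = [8] / [9];  Q = [1] / [2]
  Insert 6 (step 3): P = [6] / [8] / [9];  Q = [1] / [2] / [3]
  Insert 7 (step 4): P = [6, 7] / [8] / [9];  Q = [1, 4] / [2] / [3]
  Insert 2 (step 5): P = [2, 7] / [6] / [8] / [9];  Q = [1, 4] / [2] / [3] / [5]
  Insert 1 (step 6): P = [1, 7] / [2] / [6] / [8] / [9];  Q = [1, 4] / [2] / [3] / [5] / [6]
  Insert 4 (step 7): P = [1, 4] / [2, 7] / [6] / [8] / [9];  Q = [1, 4] / [2, 7] / [3] / [5] / [6]
  Insert 5 (step 8): P = [1, 4, 5] / [2, 7] / [6] / [8] / [9];  Q = [1, 4, 8] / [2, 7] / [3] / [5] / [6]
  Insert 3 (step 9): P = [1, 3, 5] / [2, 4] / [6, 7] / [8] / [9];  Q = [1, 4, 8] / [2, 7] / [3, 9] / [5] / [6]
Final shape: (3, 2, 2, 1, 1).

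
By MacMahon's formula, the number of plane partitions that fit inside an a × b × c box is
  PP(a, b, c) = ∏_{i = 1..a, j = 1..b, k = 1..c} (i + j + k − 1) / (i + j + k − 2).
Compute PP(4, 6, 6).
PP(4, 6, 6) = 1447482465

Evaluate the triple product over i = 1..4, j = 1..6, k = 1..6. The factors are (2/1) · (3/2) · (4/3) · (5/4) · (6/5) · (7/6) · (3/2) · (4/3) · … (144 factors total). The numerators and denominators telescope so the product is an integer; carrying out the multiplication exactly gives PP(4, 6, 6) = 1447482465.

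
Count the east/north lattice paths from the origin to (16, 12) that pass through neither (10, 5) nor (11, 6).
Number of paths = 22325667

Inclusion–exclusion. Total paths: C(28, 16) = 30421755. Through P₁: C(15, 10)·C(13, 6) = 5153148. Through P₂: C(17, 11)·C(11, 5) = 5717712. Since P₁ is strictly southwest of P₂, a monotone path through both must visit P₁ then P₂; paths through both = C(15, 10)·C(2, 1)·C(11, 5) = 2774772. Avoid both = 30421755 − 5153148 − 5717712 + 2774772 = 22325667.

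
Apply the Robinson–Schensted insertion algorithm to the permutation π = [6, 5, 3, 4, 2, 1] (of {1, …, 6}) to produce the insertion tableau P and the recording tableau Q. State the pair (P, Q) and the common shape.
P = [1, 4] / [2] / [3] / [5] / [6];  Q = [1, 4] / [2] / [3] / [5] / [6];  common shape = (2, 1, 1, 1, 1)

Row-insert the values π_1, π_2, … into P one at a time, bumping the leftmost entry strictly greater than the inserted value down to the next row. The recording tableau Q records, in position (i, j), the step at which that cell was added to P.
  Insert 6 (step 1): P = [6];  Q = [1]
  Insert 5 (step 2): P = [5] / [6];  Q = [1] / [2]
  Insert 3 (step 3): P = [3] / [5] / [6];  Q = [1] / [2] / [3]
  Insert 4 (step 4): P = [3, 4] / [5] / [6];  Q = [1, 4] / [2] / [3]
  Insert 2 (step 5): P = [2, 4] / [3] / [5] / [6];  Q = [1, 4] / [2] / [3] / [5]
  Insert 1 (step 6): P = [1, 4] / [2] / [3] / [5] / [6];  Q = [1, 4] / [2] / [3] / [5] / [6]
Final shape: (2, 1, 1, 1, 1).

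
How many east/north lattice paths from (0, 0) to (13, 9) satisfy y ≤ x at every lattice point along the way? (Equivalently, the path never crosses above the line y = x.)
Number of paths = 177650

By the reflection principle (André's argument), the number of monotone paths to (13, 9) with n ≤ m that never go above y = x is C(22, 13) − C(22, 14) = 497420 − 319770 = 177650.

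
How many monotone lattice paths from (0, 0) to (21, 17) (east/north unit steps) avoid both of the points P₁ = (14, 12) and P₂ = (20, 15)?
Number of paths = 13822155900

Inclusion–exclusion. Total paths: C(38, 21) = 28781143380. Through P₁: C(26, 14)·C(12, 7) = 7648898400. Through P₂: C(35, 20)·C(3, 1) = 9743829480. Since P₁ is strictly southwest of P₂, a monotone path through both must visit P₁ then P₂; paths through both = C(26, 14)·C(9, 6)·C(3, 1) = 2433740400. Avoid both = 28781143380 − 7648898400 − 9743829480 + 2433740400 = 13822155900.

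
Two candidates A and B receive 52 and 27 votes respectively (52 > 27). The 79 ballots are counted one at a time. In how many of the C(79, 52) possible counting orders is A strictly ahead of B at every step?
Strict-lead orderings = 322343910120248162300

Total orderings of the 79 votes with 52 for A: C(79, 52) = 1018606755979984192868. By the Bertrand ballot formula (Cycle Lemma / reflection principle), the number of orderings in which A is strictly ahead of B throughout is (p − q)/(p + q) · C(p + q, p) = (52 − 27)/(52 + 27) · 1018606755979984192868 = 322343910120248162300.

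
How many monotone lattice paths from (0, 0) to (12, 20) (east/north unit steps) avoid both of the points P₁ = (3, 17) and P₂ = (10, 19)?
Number of paths = 165575130

Inclusion–exclusion. Total paths: C(32, 12) = 225792840. Through P₁: C(20, 3)·C(12, 9) = 250800. Through P₂: C(29, 10)·C(3, 2) = 60090030. Since P₁ is strictly southwest of P₂, a monotone path through both must visit P₁ then P₂; paths through both = C(20, 3)·C(9, 7)·C(3, 2) = 123120. Avoid both = 225792840 − 250800 − 60090030 + 123120 = 165575130.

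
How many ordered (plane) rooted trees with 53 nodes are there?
C_52 = 29869166945772625950142417512

These ordered rooted trees are counted by the Catalan number C_n = (1/(n + 1)) · C(2n, n). For n = 52: C_52 = (1/53) · C(104, 52) = 1583065848125949175357548128136/53 = 29869166945772625950142417512.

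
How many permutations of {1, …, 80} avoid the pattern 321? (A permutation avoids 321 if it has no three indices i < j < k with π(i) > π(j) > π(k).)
C_80 = 1136359577947336271931632877004667456667613940

These 321-avoiding permutations are counted by the Catalan number C_n = (1/(n + 1)) · C(2n, n). For n = 80: C_80 = (1/81) · C(160, 80) = 92045125813734238026462263037378063990076729140/81 = 1136359577947336271931632877004667456667613940.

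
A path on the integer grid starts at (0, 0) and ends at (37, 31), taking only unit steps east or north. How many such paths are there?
Number of paths = 21912870037044995008

A monotone lattice path from (0, 0) to (37, 31) consists of 37 east steps and 31 north steps in some order, so it is determined by which 37 of the 68 steps are east. The count is C(68, 37) = 21912870037044995008.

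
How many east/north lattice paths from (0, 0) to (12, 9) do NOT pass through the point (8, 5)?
Number of paths = 203840

Total paths from (0, 0) to (12, 9): C(21, 12) = 293930. Paths through (8, 5): (paths (0, 0) → (8, 5)) × (paths (8, 5) → (12, 9)) = C(13, 8) · C(8, 4) = 1287 · 70 = 90090. Avoidance count = 293930 − 90090 = 203840.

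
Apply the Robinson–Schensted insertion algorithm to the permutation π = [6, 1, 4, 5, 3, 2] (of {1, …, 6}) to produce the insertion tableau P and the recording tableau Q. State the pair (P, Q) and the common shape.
P = [1, 2, 5] / [3] / [4] / [6];  Q = [1, 3, 4] / [2] / [5] / [6];  common shape = (3, 1, 1, 1)

Row-insert the values π_1, π_2, … into P one at a time, bumping the leftmost entry strictly greater than the inserted value down to the next row. The recording tableau Q records, in position (i, j), the step at which that cell was added to P.
  Insert 6 (step 1): P = [6];  Q = [1]
  Insert 1 (step 2): P = [1] / [6];  Q = [1] / [2]
  Insert 4 (step 3): P = [1, 4] / [6];  Q = [1, 3] / [2]
  Insert 5 (step 4): P = [1, 4, 5] / [6];  Q = [1, 3, 4] / [2]
  Insert 3 (step 5): P = [1, 3, 5] / [4] / [6];  Q = [1, 3, 4] / [2] / [5]
  Insert 2 (step 6): P = [1, 2, 5] / [3] / [4] / [6];  Q = [1, 3, 4] / [2] / [5] / [6]
Final shape: (3, 1, 1, 1).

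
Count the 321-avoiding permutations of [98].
C_98 = 57743358069601357782187700608042856334020731624756611000

These 321-avoiding permutations are counted by the Catalan number C_n = (1/(n + 1)) · C(2n, n). For n = 98: C_98 = (1/99) · C(196, 98) = 5716592448890534420436582360196242777068052430850904489000/99 = 57743358069601357782187700608042856334020731624756611000.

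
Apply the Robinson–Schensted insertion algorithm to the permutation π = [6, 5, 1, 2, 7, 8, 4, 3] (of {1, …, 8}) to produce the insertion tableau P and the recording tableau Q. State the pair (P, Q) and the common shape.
P = [1, 2, 3, 8] / [4, 7] / [5] / [6];  Q = [1, 4, 5, 6] / [2, 7] / [3] / [8];  common shape = (4, 2, 1, 1)

Row-insert the values π_1, π_2, … into P one at a time, bumping the leftmost entry strictly greater than the inserted value down to the next row. The recording tableau Q records, in position (i, j), the step at which that cell was added to P.
  Insert 6 (step 1): P = [6];  Q = [1]
  Insert 5 (step 2): P = [5] / [6];  Q = [1] / [2]
  Insert 1 (step 3): P = [1] / [5] / [6];  Q = [1] / [2] / [3]
  Insert 2 (step 4): P = [1, 2] / [5] / [6];  Q = [1, 4] / [2] / [3]
  Insert 7 (step 5): P = [1, 2, 7] / [5] / [6];  Q = [1, 4, 5] / [2] / [3]
  Insert 8 (step 6): P = [1, 2, 7, 8] / [5] / [6];  Q = [1, 4, 5, 6] / [2] / [3]
  Insert 4 (step 7): P = [1, 2, 4, 8] / [5, 7] / [6];  Q = [1, 4, 5, 6] / [2, 7] / [3]
  Insert 3 (step 8): P = [1, 2, 3, 8] / [4, 7] / [5] / [6];  Q = [1, 4, 5, 6] / [2, 7] / [3] / [8]
Final shape: (4, 2, 1, 1).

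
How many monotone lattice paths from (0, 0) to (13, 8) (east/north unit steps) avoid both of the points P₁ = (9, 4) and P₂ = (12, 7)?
Number of paths = 81264

Inclusion–exclusion. Total paths: C(21, 13) = 203490. Through P₁: C(13, 9)·C(8, 4) = 50050. Through P₂: C(19, 12)·C(2, 1) = 100776. Since P₁ is strictly southwest of P₂, a monotone path through both must visit P₁ then P₂; paths through both = C(13, 9)·C(6, 3)·C(2, 1) = 28600. Avoid both = 203490 − 50050 − 100776 + 28600 = 81264.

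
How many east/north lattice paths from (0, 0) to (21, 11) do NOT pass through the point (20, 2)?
Number of paths = 129022170

Total paths from (0, 0) to (21, 11): C(32, 21) = 129024480. Paths through (20, 2): (paths (0, 0) → (20, 2)) × (paths (20, 2) → (21, 11)) = C(22, 20) · C(10, 1) = 231 · 10 = 2310. Avoidance count = 129024480 − 2310 = 129022170.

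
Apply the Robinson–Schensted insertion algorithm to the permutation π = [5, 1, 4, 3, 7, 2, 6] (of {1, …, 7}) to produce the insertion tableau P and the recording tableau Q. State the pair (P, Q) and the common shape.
P = [1, 2, 6] / [3, 7] / [4] / [5];  Q = [1, 3, 5] / [2, 7] / [4] / [6];  common shape = (3, 2, 1, 1)

Row-insert the values π_1, π_2, … into P one at a time, bumping the leftmost entry strictly greater than the inserted value down to the next row. The recording tableau Q records, in position (i, j), the step at which that cell was added to P.
  Insert 5 (step 1): P = [5];  Q = [1]
  Insert 1 (step 2): P = [1] / [5];  Q = [1] / [2]
  Insert 4 (step 3): P = [1, 4] / [5];  Q = [1, 3] / [2]
  Insert 3 (step 4): P = [1, 3] / [4] / [5];  Q = [1, 3] / [2] / [4]
  Insert 7 (step 5): P = [1, 3, 7] / [4] / [5];  Q = [1, 3, 5] / [2] / [4]
  Insert 2 (step 6): P = [1, 2, 7] / [3] / [4] / [5];  Q = [1, 3, 5] / [2] / [4] / [6]
  Insert 6 (step 7): P = [1, 2, 6] / [3, 7] / [4] / [5];  Q = [1, 3, 5] / [2, 7] / [4] / [6]
Final shape: (3, 2, 1, 1).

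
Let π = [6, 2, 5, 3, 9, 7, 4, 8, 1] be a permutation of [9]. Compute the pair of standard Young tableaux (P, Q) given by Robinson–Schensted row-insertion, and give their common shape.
P = [1, 3, 4, 8] / [2, 7] / [5, 9] / [6];  Q = [1, 3, 5, 8] / [2, 6] / [4, 7] / [9];  common shape = (4, 2, 2, 1)

Row-insert the values π_1, π_2, … into P one at a time, bumping the leftmost entry strictly greater than the inserted value down to the next row. The recording tableau Q records, in position (i, j), the step at which that cell was added to P.
  Insert 6 (step 1): P = [6];  Q = [1]
  Insert 2 (step 2): P = [2] / [6];  Q = [1] / [2]
  Insert 5 (step 3): P = [2, 5] / [6];  Q = [1, 3] / [2]
  Insert 3 (step 4): P = [2, 3] / [5] / [6];  Q = [1, 3] / [2] / [4]
  Insert 9 (step 5): P = [2, 3, 9] / [5] / [6];  Q = [1, 3, 5] / [2] / [4]
  Insert 7 (step 6): P = [2, 3, 7] / [5, 9] / [6];  Q = [1, 3, 5] / [2, 6] / [4]
  Insert 4 (step 7): P = [2, 3, 4] / [5, 7] / [6, 9];  Q = [1, 3, 5] / [2, 6] / [4, 7]
  Insert 8 (step 8): P = [2, 3, 4, 8] / [5, 7] / [6, 9];  Q = [1, 3, 5, 8] / [2, 6] / [4, 7]
  Insert 1 (step 9): P = [1, 3, 4, 8] / [2, 7] / [5, 9] / [6];  Q = [1, 3, 5, 8] / [2, 6] / [4, 7] / [9]
Final shape: (4, 2, 2, 1).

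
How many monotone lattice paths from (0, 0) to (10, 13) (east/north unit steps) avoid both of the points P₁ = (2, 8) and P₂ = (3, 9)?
Number of paths = 1043251

Inclusion–exclusion. Total paths: C(23, 10) = 1144066. Through P₁: C(10, 2)·C(13, 8) = 57915. Through P₂: C(12, 3)·C(11, 7) = 72600. Since P₁ is strictly southwest of P₂, a monotone path through both must visit P₁ then P₂; paths through both = C(10, 2)·C(2, 1)·C(11, 7) = 29700. Avoid both = 1144066 − 57915 − 72600 + 29700 = 1043251.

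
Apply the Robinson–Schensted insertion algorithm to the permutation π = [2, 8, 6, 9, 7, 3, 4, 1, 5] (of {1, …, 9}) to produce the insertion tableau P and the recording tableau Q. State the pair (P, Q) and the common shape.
P = [1, 3, 4, 5] / [2, 7] / [6, 9] / [8];  Q = [1, 2, 4, 9] / [3, 5] / [6, 7] / [8];  common shape = (4, 2, 2, 1)

Row-insert the values π_1, π_2, … into P one at a time, bumping the leftmost entry strictly greater than the inserted value down to the next row. The recording tableau Q records, in position (i, j), the step at which that cell was added to P.
  Insert 2 (step 1): P = [2];  Q = [1]
  Insert 8 (step 2): P = [2, 8];  Q = [1, 2]
  Insert 6 (step 3): P = [2, 6] / [8];  Q = [1, 2] / [3]
  Insert 9 (step 4): P = [2, 6, 9] / [8];  Q = [1, 2, 4] / [3]
  Insert 7 (step 5): P = [2, 6, 7] / [8, 9];  Q = [1, 2, 4] / [3, 5]
  Insert 3 (step 6): P = [2, 3, 7] / [6, 9] / [8];  Q = [1, 2, 4] / [3, 5] / [6]
  Insert 4 (step 7): P = [2, 3, 4] / [6, 7] / [8, 9];  Q = [1, 2, 4] / [3, 5] / [6, 7]
  Insert 1 (step 8): P = [1, 3, 4] / [2, 7] / [6, 9] / [8];  Q = [1, 2, 4] / [3, 5] / [6, 7] / [8]
  Insert 5 (step 9): P = [1, 3, 4, 5] / [2, 7] / [6, 9] / [8];  Q = [1, 2, 4, 9] / [3, 5] / [6, 7] / [8]
Final shape: (4, 2, 2, 1).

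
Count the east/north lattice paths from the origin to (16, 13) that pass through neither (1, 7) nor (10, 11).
Number of paths = 57713915

Inclusion–exclusion. Total paths: C(29, 16) = 67863915. Through P₁: C(8, 1)·C(21, 15) = 434112. Through P₂: C(21, 10)·C(8, 6) = 9876048. Since P₁ is strictly southwest of P₂, a monotone path through both must visit P₁ then P₂; paths through both = C(8, 1)·C(13, 9)·C(8, 6) = 160160. Avoid both = 67863915 − 434112 − 9876048 + 160160 = 57713915.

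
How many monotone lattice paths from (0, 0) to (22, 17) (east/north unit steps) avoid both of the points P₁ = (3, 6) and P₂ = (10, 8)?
Number of paths = 34459479990

Inclusion–exclusion. Total paths: C(39, 22) = 51021117810. Through P₁: C(9, 3)·C(30, 19) = 4588693200. Through P₂: C(18, 10)·C(21, 12) = 12861788940. Since P₁ is strictly southwest of P₂, a monotone path through both must visit P₁ then P₂; paths through both = C(9, 3)·C(9, 7)·C(21, 12) = 888844320. Avoid both = 51021117810 − 4588693200 − 12861788940 + 888844320 = 34459479990.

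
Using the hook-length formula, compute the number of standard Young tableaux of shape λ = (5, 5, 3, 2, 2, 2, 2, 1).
# SYT of shape (5, 5, 3, 2, 2, 2, 2, 1) = 950569620

Hook-length formula: f^λ = n! / Π hook(c), product over all cells c of the Young diagram. For λ = (5, 5, 3, 2, 2, 2, 2, 1), n = 22 boxes. Hook lengths by row (left-to-right, top-to-bottom): [12, 10, 5, 3, 2]; [11, 9, 4, 2, 1]; [8, 6, 1]; [6, 4]; [5, 3]; [4, 2]; [3, 1]; [1]. Product of hooks = 1182449664000. So f^λ = 22! / 1182449664000 = 1124000727777607680000 / 1182449664000 = 950569620.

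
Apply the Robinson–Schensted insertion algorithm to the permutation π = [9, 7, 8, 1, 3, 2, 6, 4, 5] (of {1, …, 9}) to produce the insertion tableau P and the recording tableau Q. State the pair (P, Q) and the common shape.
P = [1, 2, 4, 5] / [3, 6] / [7, 8] / [9];  Q = [1, 3, 7, 9] / [2, 5] / [4, 8] / [6];  common shape = (4, 2, 2, 1)

Row-insert the values π_1, π_2, … into P one at a time, bumping the leftmost entry strictly greater than the inserted value down to the next row. The recording tableau Q records, in position (i, j), the step at which that cell was added to P.
  Insert 9 (step 1): P = [9];  Q = [1]
  Insert 7 (step 2): P = [7] / [9];  Q = [1] / [2]
  Insert 8 (step 3): P = [7, 8] / [9];  Q = [1, 3] / [2]
  Insert 1 (step 4): P = [1, 8] / [7] / [9];  Q = [1, 3] / [2] / [4]
  Insert 3 (step 5): P = [1, 3] / [7, 8] / [9];  Q = [1, 3] / [2, 5] / [4]
  Insert 2 (step 6): P = [1, 2] / [3, 8] / [7] / [9];  Q = [1, 3] / [2, 5] / [4] / [6]
  Insert 6 (step 7): P = [1, 2, 6] / [3, 8] / [7] / [9];  Q = [1, 3, 7] / [2, 5] / [4] / [6]
  Insert 4 (step 8): P = [1, 2, 4] / [3, 6] / [7, 8] / [9];  Q = [1, 3, 7] / [2, 5] / [4, 8] / [6]
  Insert 5 (step 9): P = [1, 2, 4, 5] / [3, 6] / [7, 8] / [9];  Q = [1, 3, 7, 9] / [2, 5] / [4, 8] / [6]
Final shape: (4, 2, 2, 1).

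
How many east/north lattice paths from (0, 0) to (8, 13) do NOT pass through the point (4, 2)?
Number of paths = 183015

Total paths from (0, 0) to (8, 13): C(21, 8) = 203490. Paths through (4, 2): (paths (0, 0) → (4, 2)) × (paths (4, 2) → (8, 13)) = C(6, 4) · C(15, 4) = 15 · 1365 = 20475. Avoidance count = 203490 − 20475 = 183015.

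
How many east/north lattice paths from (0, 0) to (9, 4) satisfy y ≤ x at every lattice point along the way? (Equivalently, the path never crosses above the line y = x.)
Number of paths = 429

By the reflection principle (André's argument), the number of monotone paths to (9, 4) with n ≤ m that never go above y = x is C(13, 9) − C(13, 10) = 715 − 286 = 429.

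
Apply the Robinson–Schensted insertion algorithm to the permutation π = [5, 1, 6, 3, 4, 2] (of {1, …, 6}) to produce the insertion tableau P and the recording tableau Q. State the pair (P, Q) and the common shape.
P = [1, 2, 4] / [3, 6] / [5];  Q = [1, 3, 5] / [2, 4] / [6];  common shape = (3, 2, 1)

Row-insert the values π_1, π_2, … into P one at a time, bumping the leftmost entry strictly greater than the inserted value down to the next row. The recording tableau Q records, in position (i, j), the step at which that cell was added to P.
  Insert 5 (step 1): P = [5];  Q = [1]
  Insert 1 (step 2): P = [1] / [5];  Q = [1] / [2]
  Insert 6 (step 3): P = [1, 6] / [5];  Q = [1, 3] / [2]
  Insert 3 (step 4): P = [1, 3] / [5, 6];  Q = [1, 3] / [2, 4]
  Insert 4 (step 5): P = [1, 3, 4] / [5, 6];  Q = [1, 3, 5] / [2, 4]
  Insert 2 (step 6): P = [1, 2, 4] / [3, 6] / [5];  Q = [1, 3, 5] / [2, 4] / [6]
Final shape: (3, 2, 1).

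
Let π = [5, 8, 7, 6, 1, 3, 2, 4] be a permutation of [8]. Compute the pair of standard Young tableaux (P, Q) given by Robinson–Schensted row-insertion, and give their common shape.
P = [1, 2, 4] / [3, 6] / [5] / [7] / [8];  Q = [1, 2, 8] / [3, 6] / [4] / [5] / [7];  common shape = (3, 2, 1, 1, 1)

Row-insert the values π_1, π_2, … into P one at a time, bumping the leftmost entry strictly greater than the inserted value down to the next row. The recording tableau Q records, in position (i, j), the step at which that cell was added to P.
  Insert 5 (step 1): P = [5];  Q = [1]
  Insert 8 (step 2): P = [5, 8];  Q = [1, 2]
  Insert 7 (step 3): P = [5, 7] / [8];  Q = [1, 2] / [3]
  Insert 6 (step 4): P = [5, 6] / [7] / [8];  Q = [1, 2] / [3] / [4]
  Insert 1 (step 5): P = [1, 6] / [5] / [7] / [8];  Q = [1, 2] / [3] / [4] / [5]
  Insert 3 (step 6): P = [1, 3] / [5, 6] / [7] / [8];  Q = [1, 2] / [3, 6] / [4] / [5]
  Insert 2 (step 7): P = [1, 2] / [3, 6] / [5] / [7] / [8];  Q = [1, 2] / [3, 6] / [4] / [5] / [7]
  Insert 4 (step 8): P = [1, 2, 4] / [3, 6] / [5] / [7] / [8];  Q = [1, 2, 8] / [3, 6] / [4] / [5] / [7]
Final shape: (3, 2, 1, 1, 1).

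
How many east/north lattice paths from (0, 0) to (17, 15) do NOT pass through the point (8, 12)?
Number of paths = 538009320

Total paths from (0, 0) to (17, 15): C(32, 17) = 565722720. Paths through (8, 12): (paths (0, 0) → (8, 12)) × (paths (8, 12) → (17, 15)) = C(20, 8) · C(12, 9) = 125970 · 220 = 27713400. Avoidance count = 565722720 − 27713400 = 538009320.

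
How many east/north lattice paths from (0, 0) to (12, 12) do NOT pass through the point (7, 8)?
Number of paths = 1893346

Total paths from (0, 0) to (12, 12): C(24, 12) = 2704156. Paths through (7, 8): (paths (0, 0) → (7, 8)) × (paths (7, 8) → (12, 12)) = C(15, 7) · C(9, 5) = 6435 · 126 = 810810. Avoidance count = 2704156 − 810810 = 1893346.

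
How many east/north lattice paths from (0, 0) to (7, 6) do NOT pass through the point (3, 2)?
Number of paths = 1016

Total paths from (0, 0) to (7, 6): C(13, 7) = 1716. Paths through (3, 2): (paths (0, 0) → (3, 2)) × (paths (3, 2) → (7, 6)) = C(5, 3) · C(8, 4) = 10 · 70 = 700. Avoidance count = 1716 − 700 = 1016.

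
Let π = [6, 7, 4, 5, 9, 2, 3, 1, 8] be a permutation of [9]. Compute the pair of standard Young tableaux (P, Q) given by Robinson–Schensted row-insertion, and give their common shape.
P = [1, 3, 8] / [2, 5, 9] / [4, 7] / [6];  Q = [1, 2, 5] / [3, 4, 9] / [6, 7] / [8];  common shape = (3, 3, 2, 1)

Row-insert the values π_1, π_2, … into P one at a time, bumping the leftmost entry strictly greater than the inserted value down to the next row. The recording tableau Q records, in position (i, j), the step at which that cell was added to P.
  Insert 6 (step 1): P = [6];  Q = [1]
  Insert 7 (step 2): P = [6, 7];  Q = [1, 2]
  Insert 4 (step 3): P = [4, 7] / [6];  Q = [1, 2] / [3]
  Insert 5 (step 4): P = [4, 5] / [6, 7];  Q = [1, 2] / [3, 4]
  Insert 9 (step 5): P = [4, 5, 9] / [6, 7];  Q = [1, 2, 5] / [3, 4]
  Insert 2 (step 6): P = [2, 5, 9] / [4, 7] / [6];  Q = [1, 2, 5] / [3, 4] / [6]
  Insert 3 (step 7): P = [2, 3, 9] / [4, 5] / [6, 7];  Q = [1, 2, 5] / [3, 4] / [6, 7]
  Insert 1 (step 8): P = [1, 3, 9] / [2, 5] / [4, 7] / [6];  Q = [1, 2, 5] / [3, 4] / [6, 7] / [8]
  Insert 8 (step 9): P = [1, 3, 8] / [2, 5, 9] / [4, 7] / [6];  Q = [1, 2, 5] / [3, 4, 9] / [6, 7] / [8]
Final shape: (3, 3, 2, 1).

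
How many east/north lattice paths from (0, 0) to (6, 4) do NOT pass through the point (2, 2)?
Number of paths = 120

Total paths from (0, 0) to (6, 4): C(10, 6) = 210. Paths through (2, 2): (paths (0, 0) → (2, 2)) × (paths (2, 2) → (6, 4)) = C(4, 2) · C(6, 4) = 6 · 15 = 90. Avoidance count = 210 − 90 = 120.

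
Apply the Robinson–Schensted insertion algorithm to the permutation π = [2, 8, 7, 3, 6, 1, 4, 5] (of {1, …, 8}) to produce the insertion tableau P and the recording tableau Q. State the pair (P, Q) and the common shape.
P = [1, 3, 4, 5] / [2, 6] / [7] / [8];  Q = [1, 2, 5, 8] / [3, 7] / [4] / [6];  common shape = (4, 2, 1, 1)

Row-insert the values π_1, π_2, … into P one at a time, bumping the leftmost entry strictly greater than the inserted value down to the next row. The recording tableau Q records, in position (i, j), the step at which that cell was added to P.
  Insert 2 (step 1): P = [2];  Q = [1]
  Insert 8 (step 2): P = [2, 8];  Q = [1, 2]
  Insert 7 (step 3): P = [2, 7] / [8];  Q = [1, 2] / [3]
  Insert 3 (step 4): P = [2, 3] / [7] / [8];  Q = [1, 2] / [3] / [4]
  Insert 6 (step 5): P = [2, 3, 6] / [7] / [8];  Q = [1, 2, 5] / [3] / [4]
  Insert 1 (step 6): P = [1, 3, 6] / [2] / [7] / [8];  Q = [1, 2, 5] / [3] / [4] / [6]
  Insert 4 (step 7): P = [1, 3, 4] / [2, 6] / [7] / [8];  Q = [1, 2, 5] / [3, 7] / [4] / [6]
  Insert 5 (step 8): P = [1, 3, 4, 5] / [2, 6] / [7] / [8];  Q = [1, 2, 5, 8] / [3, 7] / [4] / [6]
Final shape: (4, 2, 1, 1).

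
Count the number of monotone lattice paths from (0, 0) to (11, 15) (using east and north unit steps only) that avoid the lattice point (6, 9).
Number of paths = 5413850

Total paths from (0, 0) to (11, 15): C(26, 11) = 7726160. Paths through (6, 9): (paths (0, 0) → (6, 9)) × (paths (6, 9) → (11, 15)) = C(15, 6) · C(11, 5) = 5005 · 462 = 2312310. Avoidance count = 7726160 − 2312310 = 5413850.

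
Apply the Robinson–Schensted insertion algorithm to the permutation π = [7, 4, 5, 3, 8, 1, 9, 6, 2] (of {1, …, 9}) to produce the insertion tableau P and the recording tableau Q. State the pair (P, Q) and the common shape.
P = [1, 2, 6, 9] / [3, 5] / [4, 8] / [7];  Q = [1, 3, 5, 7] / [2, 8] / [4, 9] / [6];  common shape = (4, 2, 2, 1)

Row-insert the values π_1, π_2, … into P one at a time, bumping the leftmost entry strictly greater than the inserted value down to the next row. The recording tableau Q records, in position (i, j), the step at which that cell was added to P.
  Insert 7 (step 1): P = [7];  Q = [1]
  Insert 4 (step 2): P = [4] / [7];  Q = [1] / [2]
  Insert 5 (step 3): P = [4, 5] / [7];  Q = [1, 3] / [2]
  Insert 3 (step 4): P = [3, 5] / [4] / [7];  Q = [1, 3] / [2] / [4]
  Insert 8 (step 5): P = [3, 5, 8] / [4] / [7];  Q = [1, 3, 5] / [2] / [4]
  Insert 1 (step 6): P = [1, 5, 8] / [3] / [4] / [7];  Q = [1, 3, 5] / [2] / [4] / [6]
  Insert 9 (step 7): P = [1, 5, 8, 9] / [3] / [4] / [7];  Q = [1, 3, 5, 7] / [2] / [4] / [6]
  Insert 6 (step 8): P = [1, 5, 6, 9] / [3, 8] / [4] / [7];  Q = [1, 3, 5, 7] / [2, 8] / [4] / [6]
  Insert 2 (step 9): P = [1, 2, 6, 9] / [3, 5] / [4, 8] / [7];  Q = [1, 3, 5, 7] / [2, 8] / [4, 9] / [6]
Final shape: (4, 2, 2, 1).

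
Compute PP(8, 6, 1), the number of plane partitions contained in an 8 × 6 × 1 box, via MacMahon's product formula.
PP(8, 6, 1) = 3003

Evaluate the triple product over i = 1..8, j = 1..6, k = 1..1. The factors are (2/1) · (3/2) · (4/3) · (5/4) · (6/5) · (7/6) · (3/2) · (4/3) · … (48 factors total). The numerators and denominators telescope so the product is an integer; carrying out the multiplication exactly gives PP(8, 6, 1) = 3003.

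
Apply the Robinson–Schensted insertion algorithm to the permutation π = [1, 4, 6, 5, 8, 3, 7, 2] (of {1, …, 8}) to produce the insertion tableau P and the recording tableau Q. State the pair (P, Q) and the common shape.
P = [1, 2, 5, 7] / [3, 8] / [4] / [6];  Q = [1, 2, 3, 5] / [4, 7] / [6] / [8];  common shape = (4, 2, 1, 1)

Row-insert the values π_1, π_2, … into P one at a time, bumping the leftmost entry strictly greater than the inserted value down to the next row. The recording tableau Q records, in position (i, j), the step at which that cell was added to P.
  Insert 1 (step 1): P = [1];  Q = [1]
  Insert 4 (step 2): P = [1, 4];  Q = [1, 2]
  Insert 6 (step 3): P = [1, 4, 6];  Q = [1, 2, 3]
  Insert 5 (step 4): P = [1, 4, 5] / [6];  Q = [1, 2, 3] / [4]
  Insert 8 (step 5): P = [1, 4, 5, 8] / [6];  Q = [1, 2, 3, 5] / [4]
  Insert 3 (step 6): P = [1, 3, 5, 8] / [4] / [6];  Q = [1, 2, 3, 5] / [4] / [6]
  Insert 7 (step 7): P = [1, 3, 5, 7] / [4, 8] / [6];  Q = [1, 2, 3, 5] / [4, 7] / [6]
  Insert 2 (step 8): P = [1, 2, 5, 7] / [3, 8] / [4] / [6];  Q = [1, 2, 3, 5] / [4, 7] / [6] / [8]
Final shape: (4, 2, 1, 1).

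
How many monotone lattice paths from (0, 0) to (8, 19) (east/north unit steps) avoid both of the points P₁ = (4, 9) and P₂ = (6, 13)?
Number of paths = 1044964

Inclusion–exclusion. Total paths: C(27, 8) = 2220075. Through P₁: C(13, 4)·C(14, 4) = 715715. Through P₂: C(19, 6)·C(8, 2) = 759696. Since P₁ is strictly southwest of P₂, a monotone path through both must visit P₁ then P₂; paths through both = C(13, 4)·C(6, 2)·C(8, 2) = 300300. Avoid both = 2220075 − 715715 − 759696 + 300300 = 1044964.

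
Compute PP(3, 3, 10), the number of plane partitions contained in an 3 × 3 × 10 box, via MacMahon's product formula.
PP(3, 3, 10) = 1184183

Evaluate the triple product over i = 1..3, j = 1..3, k = 1..10. The factors are (2/1) · (3/2) · (4/3) · (5/4) · (6/5) · (7/6) · (8/7) · (9/8) · … (90 factors total). The numerators and denominators telescope so the product is an integer; carrying out the multiplication exactly gives PP(3, 3, 10) = 1184183.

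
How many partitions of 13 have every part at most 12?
p(13, parts ≤ 12) = 100

Partitions of 13 with all parts ≤ 12: 12+1, 11+2, 11+1+1, 10+3, 10+2+1, 10+1+1+1, 9+4, 9+3+1, 9+2+2, 9+2+1+1, 9+1+1+1+1, 8+5, 8+4+1, 8+3+2, 8+3+1+1, 8+2+2+1, 8+2+1+1+1, 8+1+1+1+1+1, 7+6, 7+5+1, 7+4+2, 7+4+1+1, 7+3+3, 7+3+2+1, 7+3+1+1+1, 7+2+2+2, 7+2+2+1+1, 7+2+1+1+1+1, 7+1+1+1+1+1+1, 6+6+1, … (100 total). Count = 100.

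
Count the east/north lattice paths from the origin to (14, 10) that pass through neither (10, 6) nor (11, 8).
Number of paths = 885116

Inclusion–exclusion. Total paths: C(24, 14) = 1961256. Through P₁: C(16, 10)·C(8, 4) = 560560. Through P₂: C(19, 11)·C(5, 3) = 755820. Since P₁ is strictly southwest of P₂, a monotone path through both must visit P₁ then P₂; paths through both = C(16, 10)·C(3, 1)·C(5, 3) = 240240. Avoid both = 1961256 − 560560 − 755820 + 240240 = 885116.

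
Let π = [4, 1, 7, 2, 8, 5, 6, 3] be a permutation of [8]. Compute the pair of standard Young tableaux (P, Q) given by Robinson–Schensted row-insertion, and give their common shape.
P = [1, 2, 3, 6] / [4, 5, 8] / [7];  Q = [1, 3, 5, 7] / [2, 4, 6] / [8];  common shape = (4, 3, 1)

Row-insert the values π_1, π_2, … into P one at a time, bumping the leftmost entry strictly greater than the inserted value down to the next row. The recording tableau Q records, in position (i, j), the step at which that cell was added to P.
  Insert 4 (step 1): P = [4];  Q = [1]
  Insert 1 (step 2): P = [1] / [4];  Q = [1] / [2]
  Insert 7 (step 3): P = [1, 7] / [4];  Q = [1, 3] / [2]
  Insert 2 (step 4): P = [1, 2] / [4, 7];  Q = [1, 3] / [2, 4]
  Insert 8 (step 5): P = [1, 2, 8] / [4, 7];  Q = [1, 3, 5] / [2, 4]
  Insert 5 (step 6): P = [1, 2, 5] / [4, 7, 8];  Q = [1, 3, 5] / [2, 4, 6]
  Insert 6 (step 7): P = [1, 2, 5, 6] / [4, 7, 8];  Q = [1, 3, 5, 7] / [2, 4, 6]
  Insert 3 (step 8): P = [1, 2, 3, 6] / [4, 5, 8] / [7];  Q = [1, 3, 5, 7] / [2, 4, 6] / [8]
Final shape: (4, 3, 1).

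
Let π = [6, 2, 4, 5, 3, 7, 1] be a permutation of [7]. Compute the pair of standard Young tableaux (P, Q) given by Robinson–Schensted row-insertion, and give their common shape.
P = [1, 3, 5, 7] / [2] / [4] / [6];  Q = [1, 3, 4, 6] / [2] / [5] / [7];  common shape = (4, 1, 1, 1)

Row-insert the values π_1, π_2, … into P one at a time, bumping the leftmost entry strictly greater than the inserted value down to the next row. The recording tableau Q records, in position (i, j), the step at which that cell was added to P.
  Insert 6 (step 1): P = [6];  Q = [1]
  Insert 2 (step 2): P = [2] / [6];  Q = [1] / [2]
  Insert 4 (step 3): P = [2, 4] / [6];  Q = [1, 3] / [2]
  Insert 5 (step 4): P = [2, 4, 5] / [6];  Q = [1, 3, 4] / [2]
  Insert 3 (step 5): P = [2, 3, 5] / [4] / [6];  Q = [1, 3, 4] / [2] / [5]
  Insert 7 (step 6): P = [2, 3, 5, 7] / [4] / [6];  Q = [1, 3, 4, 6] / [2] / [5]
  Insert 1 (step 7): P = [1, 3, 5, 7] / [2] / [4] / [6];  Q = [1, 3, 4, 6] / [2] / [5] / [7]
Final shape: (4, 1, 1, 1).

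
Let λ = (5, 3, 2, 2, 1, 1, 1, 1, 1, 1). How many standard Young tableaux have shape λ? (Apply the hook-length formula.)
# SYT of shape (5, 3, 2, 2, 1, 1, 1, 1, 1, 1) = 1790100

Hook-length formula: f^λ = n! / Π hook(c), product over all cells c of the Young diagram. For λ = (5, 3, 2, 2, 1, 1, 1, 1, 1, 1), n = 18 boxes. Hook lengths by row (left-to-right, top-to-bottom): [14, 7, 4, 2, 1]; [11, 4, 1]; [9, 2]; [8, 1]; [6]; [5]; [4]; [3]; [2]; [1]. Product of hooks = 3576545280. So f^λ = 18! / 3576545280 = 6402373705728000 / 3576545280 = 1790100.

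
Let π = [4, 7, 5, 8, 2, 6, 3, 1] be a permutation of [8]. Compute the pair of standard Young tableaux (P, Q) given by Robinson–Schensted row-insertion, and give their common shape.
P = [1, 3, 6] / [2, 5] / [4, 8] / [7];  Q = [1, 2, 4] / [3, 6] / [5, 7] / [8];  common shape = (3, 2, 2, 1)

Row-insert the values π_1, π_2, … into P one at a time, bumping the leftmost entry strictly greater than the inserted value down to the next row. The recording tableau Q records, in position (i, j), the step at which that cell was added to P.
  Insert 4 (step 1): P = [4];  Q = [1]
  Insert 7 (step 2): P = [4, 7];  Q = [1, 2]
  Insert 5 (step 3): P = [4, 5] / [7];  Q = [1, 2] / [3]
  Insert 8 (step 4): P = [4, 5, 8] / [7];  Q = [1, 2, 4] / [3]
  Insert 2 (step 5): P = [2, 5, 8] / [4] / [7];  Q = [1, 2, 4] / [3] / [5]
  Insert 6 (step 6): P = [2, 5, 6] / [4, 8] / [7];  Q = [1, 2, 4] / [3, 6] / [5]
  Insert 3 (step 7): P = [2, 3, 6] / [4, 5] / [7, 8];  Q = [1, 2, 4] / [3, 6] / [5, 7]
  Insert 1 (step 8): P = [1, 3, 6] / [2, 5] / [4, 8] / [7];  Q = [1, 2, 4] / [3, 6] / [5, 7] / [8]
Final shape: (3, 2, 2, 1).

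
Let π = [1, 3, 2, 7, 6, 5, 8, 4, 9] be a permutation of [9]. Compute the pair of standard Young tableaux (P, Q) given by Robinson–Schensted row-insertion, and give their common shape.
P = [1, 2, 4, 8, 9] / [3, 5] / [6] / [7];  Q = [1, 2, 4, 7, 9] / [3, 5] / [6] / [8];  common shape = (5, 2, 1, 1)

Row-insert the values π_1, π_2, … into P one at a time, bumping the leftmost entry strictly greater than the inserted value down to the next row. The recording tableau Q records, in position (i, j), the step at which that cell was added to P.
  Insert 1 (step 1): P = [1];  Q = [1]
  Insert 3 (step 2): P = [1, 3];  Q = [1, 2]
  Insert 2 (step 3): P = [1, 2] / [3];  Q = [1, 2] / [3]
  Insert 7 (step 4): P = [1, 2, 7] / [3];  Q = [1, 2, 4] / [3]
  Insert 6 (step 5): P = [1, 2, 6] / [3, 7];  Q = [1, 2, 4] / [3, 5]
  Insert 5 (step 6): P = [1, 2, 5] / [3, 6] / [7];  Q = [1, 2, 4] / [3, 5] / [6]
  Insert 8 (step 7): P = [1, 2, 5, 8] / [3, 6] / [7];  Q = [1, 2, 4, 7] / [3, 5] / [6]
  Insert 4 (step 8): P = [1, 2, 4, 8] / [3, 5] / [6] / [7];  Q = [1, 2, 4, 7] / [3, 5] / [6] / [8]
  Insert 9 (step 9): P = [1, 2, 4, 8, 9] / [3, 5] / [6] / [7];  Q = [1, 2, 4, 7, 9] / [3, 5] / [6] / [8]
Final shape: (5, 2, 1, 1).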